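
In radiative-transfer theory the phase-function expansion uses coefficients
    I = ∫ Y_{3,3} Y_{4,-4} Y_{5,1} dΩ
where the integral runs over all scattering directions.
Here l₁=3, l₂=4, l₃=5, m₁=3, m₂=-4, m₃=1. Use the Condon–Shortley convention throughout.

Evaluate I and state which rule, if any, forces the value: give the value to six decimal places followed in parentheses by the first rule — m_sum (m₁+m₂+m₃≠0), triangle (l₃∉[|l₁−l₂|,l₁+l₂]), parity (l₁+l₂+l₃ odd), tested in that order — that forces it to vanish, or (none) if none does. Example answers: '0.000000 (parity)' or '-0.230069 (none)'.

0.050679 (none)

m-sum 0 ✓  L=12 even ✓  1≤5≤7 ✓
Π(2lᵢ+1) = 7×9×11 = 693
triangle coeff Δ(3,4,5) = 1/180180
Σ_t [0,2]: t=0:+1/576 t=1:−1/144 t=2:+1/576 = -1/288
(3j)²=20/1001 [(3 4 5; 0 0 0)], sign=+1
Σ_t [0,0]: t=0:+1/34560 = 1/34560
(3j)²=1/429 [(3 4 5; 3 -4 1)], sign=+1
⇒ 4πI² = 60/1859
I = (+1)√(60/1859/(4π)) = 0.05067935
No selection rule forces the value: the integral is nonzero (none).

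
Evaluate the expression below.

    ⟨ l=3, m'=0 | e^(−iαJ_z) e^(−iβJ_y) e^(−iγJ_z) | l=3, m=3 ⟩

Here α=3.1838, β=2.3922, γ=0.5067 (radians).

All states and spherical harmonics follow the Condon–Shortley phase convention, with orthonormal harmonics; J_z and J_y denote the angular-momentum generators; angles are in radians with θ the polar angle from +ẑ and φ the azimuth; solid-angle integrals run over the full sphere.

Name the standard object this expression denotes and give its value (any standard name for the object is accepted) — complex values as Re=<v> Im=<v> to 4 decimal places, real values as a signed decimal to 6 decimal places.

Wigner D-matrix element, Re=0.0090 Im=-0.1765

This is a Wigner D-matrix element — the rotation-matrix element ⟨l m'| R(α,β,γ) |l m⟩ in the angular-momentum basis.
First d^3_{0,3}(β=2.3922), then the phase factors e^{-i(0)α} and e^{-i(3)γ}:
Half-angle: c=0.365990, s=0.930619. N=√(6·6·720·1)=160.996894
The bounds max(0,m−m')=3 and min(l+m,l−m')=3 give 1 term
  k=3: (−1)^0·160.9969/(36)·0.3660^3·0.9306^3 = +0.176701
d^3_{0,3}(2.3922) = +0.176701
Phases: e^{-i·(0)·3.1838}=+1.000000+0.000000i, e^{-i·(3)·0.5067}=+0.050675-0.998715i ⇒ D=+0.008954-0.176474i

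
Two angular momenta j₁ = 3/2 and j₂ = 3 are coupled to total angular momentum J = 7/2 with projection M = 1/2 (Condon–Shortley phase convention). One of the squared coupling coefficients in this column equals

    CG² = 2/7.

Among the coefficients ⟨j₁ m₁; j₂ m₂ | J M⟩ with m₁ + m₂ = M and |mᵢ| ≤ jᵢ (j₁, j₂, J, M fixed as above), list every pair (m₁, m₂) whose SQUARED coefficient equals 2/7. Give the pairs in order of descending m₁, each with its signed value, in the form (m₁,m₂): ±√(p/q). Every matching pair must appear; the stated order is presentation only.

Admissible pairs with m₁+m₂ = M = 1/2: (-3/2,2), (-1/2,1), (1/2,0), (3/2,-1)
  (m₁,m₂)=(3/2,-1): CG² = 8/21, CG = +√(8/21)
  (m₁,m₂)=(1/2,0): CG² = 2/21, CG = +√(2/21)
  (m₁,m₂)=(-1/2,1): CG² = 2/7, CG = −√(2/7)   ← matches the target
  (m₁,m₂)=(-3/2,2): CG² = 5/21, CG = −√(5/21)
Pairs with CG² = 2/7: (-1/2,1): −√(2/7)

(-1/2,1): −√(2/7)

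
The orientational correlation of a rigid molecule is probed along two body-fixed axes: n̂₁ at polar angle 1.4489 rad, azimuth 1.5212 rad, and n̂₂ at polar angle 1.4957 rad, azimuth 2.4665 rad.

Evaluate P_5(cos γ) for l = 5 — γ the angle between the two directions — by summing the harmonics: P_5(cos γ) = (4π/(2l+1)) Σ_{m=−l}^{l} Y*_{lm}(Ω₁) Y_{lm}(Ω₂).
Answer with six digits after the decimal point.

-0.124424

Expand P_5 via completeness: Σ_{m} conj(Y_{5,m}) at Ω₁ times Y_{5,m} at Ω₂ —
  m=-5: Y*=(0.109756, 0.433487)  Y=(0.445170, 0.106053)  product (0.002888, 0.204616)
  m=-4: Y*=(0.169830, -0.034141)  Y=(-0.098453, 0.046497)  product (-0.015133, 0.011258)
  m=-3: Y*=(0.043476, 0.290043)  Y=(-0.142959, 0.292592)  product (-0.091080, -0.028743)
  m=-2: Y*=(0.193069, -0.019214)  Y=(-0.027200, -0.121288)  product (-0.007582, -0.022894)
  m=-1: Y*=(0.012570, 0.253248)  Y=(-0.229841, -0.184005)  product (0.043710, -0.060520)
  m=+0: Y*=(0.198786, -0.000000)  Y=(0.128175, 0.000000)  product (0.025479, 0.000000)
  m=+1: Y*=(-0.012570, 0.253248)  Y=(0.229841, -0.184005)  product (0.043710, 0.060520)
  m=+2: Y*=(0.193069, 0.019214)  Y=(-0.027200, 0.121288)  product (-0.007582, 0.022894)
  m=+3: Y*=(-0.043476, 0.290043)  Y=(0.142959, 0.292592)  product (-0.091080, 0.028743)
  m=+4: Y*=(0.169830, 0.034141)  Y=(-0.098453, -0.046497)  product (-0.015133, -0.011258)
  m=+5: Y*=(-0.109756, 0.433487)  Y=(-0.445170, 0.106053)  product (0.002888, -0.204616)
Total Σ_m = (-0.108915, 0.000000). Multiply by 1.142397: (-0.124424, 0.000000). P_5(cos γ) = -0.124424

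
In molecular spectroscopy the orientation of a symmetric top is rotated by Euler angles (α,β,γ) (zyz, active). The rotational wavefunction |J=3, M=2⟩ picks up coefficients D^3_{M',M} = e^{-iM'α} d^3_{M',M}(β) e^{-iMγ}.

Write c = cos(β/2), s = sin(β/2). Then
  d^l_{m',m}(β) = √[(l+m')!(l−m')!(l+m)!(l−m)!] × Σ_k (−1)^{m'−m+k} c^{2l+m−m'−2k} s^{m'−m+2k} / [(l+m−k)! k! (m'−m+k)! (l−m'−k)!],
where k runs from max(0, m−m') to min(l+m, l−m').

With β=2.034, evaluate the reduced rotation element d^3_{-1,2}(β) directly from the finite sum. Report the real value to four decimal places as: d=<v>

d^3_{-1,2}(β=2.0340) via the finite sum:
With c≡cos(β/2)=0.525920 and s≡sin(β/2)=0.850534, N=[2·24·120·1]^{1/2}=75.894664
Admissible k: 3..4 (factorial args all ≥0)
  k=3: (−1)^0·75.8947/(12)·0.5259^3·0.8505^3 = +0.566062
  k=4: (−1)^1·75.8947/(24)·0.5259^1·0.8505^5 = -0.740250
d^3_{-1,2}(2.0340) = +0.566062 -0.740250 = -0.174188

d=-0.1742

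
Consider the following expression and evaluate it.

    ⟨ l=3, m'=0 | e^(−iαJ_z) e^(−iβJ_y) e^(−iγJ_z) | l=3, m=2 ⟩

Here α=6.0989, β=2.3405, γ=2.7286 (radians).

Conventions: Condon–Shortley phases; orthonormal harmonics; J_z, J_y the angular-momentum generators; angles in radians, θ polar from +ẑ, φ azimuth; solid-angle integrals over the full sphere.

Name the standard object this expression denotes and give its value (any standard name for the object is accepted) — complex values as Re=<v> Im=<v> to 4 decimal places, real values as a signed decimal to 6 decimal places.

Wigner D-matrix element, Re=-0.3331 Im=-0.3613

This is a Wigner D-matrix element — the rotation-matrix element ⟨l m'| R(α,β,γ) |l m⟩ in the angular-momentum basis.
First d^3_{0,2}(β=2.3405), then the phase factors e^{-i(0)α} and e^{-i(2)γ}:
Half-angle: c=0.389921, s=0.920848. N=√(6·6·120·1)=65.726707
k∈{2,3} keeps every argument non-negative
  k=2: (−1)^0·65.7267/(12)·0.3899^4·0.9208^2 = +0.107361
  k=3: (−1)^1·65.7267/(12)·0.3899^2·0.9208^4 = -0.598780
d^3_{0,2}(2.3405) = +0.107361 -0.598780 = -0.491419
Attach z-rotation phases: D = e^{-i(0)(6.0989)}·(-0.491419)·e^{-i(2)(2.7286)} = -0.333100-0.361299i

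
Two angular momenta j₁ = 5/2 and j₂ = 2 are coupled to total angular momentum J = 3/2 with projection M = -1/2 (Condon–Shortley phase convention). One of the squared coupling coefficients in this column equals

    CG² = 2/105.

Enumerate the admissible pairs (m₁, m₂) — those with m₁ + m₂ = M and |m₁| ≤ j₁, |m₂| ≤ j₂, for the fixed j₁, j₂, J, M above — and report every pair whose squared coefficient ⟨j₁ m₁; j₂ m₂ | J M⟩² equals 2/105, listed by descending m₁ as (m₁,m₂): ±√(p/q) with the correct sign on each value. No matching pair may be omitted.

(-3/2,1): +√(2/105)

Admissible pairs with m₁+m₂ = M = -1/2: (-5/2,2), (-3/2,1), (-1/2,0), (1/2,-1), (3/2,-2)
  (m₁,m₂)=(3/2,-2): CG² = 32/105, CG = +√(32/105)
  (m₁,m₂)=(1/2,-1): CG² = 5/21, CG = −√(5/21)
  (m₁,m₂)=(-1/2,0): CG² = 2/35, CG = +√(2/35)
  (m₁,m₂)=(-3/2,1): CG² = 2/105, CG = +√(2/105)   ← matches the target
  (m₁,m₂)=(-5/2,2): CG² = 8/21, CG = −√(8/21)
Pairs with CG² = 2/105: (-3/2,1): +√(2/105)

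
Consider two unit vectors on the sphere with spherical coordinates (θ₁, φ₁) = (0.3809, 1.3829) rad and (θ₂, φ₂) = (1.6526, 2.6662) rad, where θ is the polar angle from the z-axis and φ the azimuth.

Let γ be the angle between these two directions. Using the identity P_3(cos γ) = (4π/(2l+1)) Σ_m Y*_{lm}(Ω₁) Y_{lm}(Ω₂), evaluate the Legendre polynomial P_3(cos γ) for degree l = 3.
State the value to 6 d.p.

-0.043743

Summing Y*_{l m}(θ₁,φ₁)·Y_{l m}(θ₂,φ₂) over m ∈ [−3, 3]; prefactor 4π/(2·3+1) = 1.795196:
  [-3]  conj(Y_{3,-3})(Ω₁) = (-0.011453, -0.018120) ; Y_{3,-3}(Ω₂) = (-0.059527, -0.408740) ; Δ = (-0.006724, 0.005760)
  [-2]  conj(Y_{3,-2})(Ω₁) = (-0.121969, 0.048122) ; Y_{3,-2}(Ω₂) = (-0.048198, -0.067512) ; Δ = (0.009127, 0.005915)
  [-1]  conj(Y_{3,-1})(Ω₁) = (0.074260, 0.390558) ; Y_{3,-1}(Ω₂) = (0.276822, 0.142499) ; Δ = (-0.035097, 0.118697)
  [+0]  conj(Y_{3,0})(Ω₁) = (0.453474, -0.000000) ; Y_{3,0}(Ω₂) = (0.090461, 0.000000) ; Δ = (0.041022, 0.000000)
  [+1]  conj(Y_{3,1})(Ω₁) = (-0.074260, 0.390558) ; Y_{3,1}(Ω₂) = (-0.276822, 0.142499) ; Δ = (-0.035097, -0.118697)
  [+2]  conj(Y_{3,2})(Ω₁) = (-0.121969, -0.048122) ; Y_{3,2}(Ω₂) = (-0.048198, 0.067512) ; Δ = (0.009127, -0.005915)
  [+3]  conj(Y_{3,3})(Ω₁) = (0.011453, -0.018120) ; Y_{3,3}(Ω₂) = (0.059527, -0.408740) ; Δ = (-0.006724, -0.005760)
Σ over m = (-0.024367, 0.000000); ×(4π/7) → (-0.043743, 0.000000). Real part: -0.043743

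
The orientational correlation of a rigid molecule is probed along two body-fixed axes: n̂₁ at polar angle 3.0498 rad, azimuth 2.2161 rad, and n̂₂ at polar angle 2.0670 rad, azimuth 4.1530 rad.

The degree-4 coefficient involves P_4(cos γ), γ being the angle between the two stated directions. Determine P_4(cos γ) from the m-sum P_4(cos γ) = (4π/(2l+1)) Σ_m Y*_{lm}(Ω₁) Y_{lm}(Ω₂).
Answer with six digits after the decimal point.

-0.196445

Addition theorem: P_4(cos γ) = (4π/9) Σ_m Y*_{lm}(Ω₁) Y_{lm}(Ω₂), m = −4…4:
  [-4]  conj(Y_{4,-4})(Ω₁) = (-0.000026, 0.000017) ; Y_{4,-4}(Ω₂) = (-0.163675, 0.207976) ; Δ = (0.000001, -0.000008)
  [-3]  conj(Y_{4,-3})(Ω₁) = (-0.000897, -0.000343) ; Y_{4,-3}(Ω₂) = (-0.402926, -0.043429) ; Δ = (0.000346, 0.000177)
  [-2]  conj(Y_{4,-2})(Ω₁) = (-0.004618, -0.016048) ; Y_{4,-2}(Ω₂) = (-0.066287, -0.136520) ; Δ = (-0.001885, 0.001694)
  [-1]  conj(Y_{4,-1})(Ω₁) = (0.102359, -0.135968) ; Y_{4,-1}(Ω₂) = (-0.148557, 0.237274) ; Δ = (0.017055, 0.044486)
  [+0]  conj(Y_{4,0})(Ω₁) = (0.810992, -0.000000) ; Y_{4,0}(Ω₂) = (-0.211752, 0.000000) ; Δ = (-0.171730, 0.000000)
  [+1]  conj(Y_{4,1})(Ω₁) = (-0.102359, -0.135968) ; Y_{4,1}(Ω₂) = (0.148557, 0.237274) ; Δ = (0.017055, -0.044486)
  [+2]  conj(Y_{4,2})(Ω₁) = (-0.004618, 0.016048) ; Y_{4,2}(Ω₂) = (-0.066287, 0.136520) ; Δ = (-0.001885, -0.001694)
  [+3]  conj(Y_{4,3})(Ω₁) = (0.000897, -0.000343) ; Y_{4,3}(Ω₂) = (0.402926, -0.043429) ; Δ = (0.000346, -0.000177)
  [+4]  conj(Y_{4,4})(Ω₁) = (-0.000026, -0.000017) ; Y_{4,4}(Ω₂) = (-0.163675, -0.207976) ; Δ = (0.000001, 0.000008)
Accumulated sum (-0.140694, -0.000000); after 4π/(2l+1) scaling, (-0.196445, -0.000000) ⇒ P_4 = -0.196445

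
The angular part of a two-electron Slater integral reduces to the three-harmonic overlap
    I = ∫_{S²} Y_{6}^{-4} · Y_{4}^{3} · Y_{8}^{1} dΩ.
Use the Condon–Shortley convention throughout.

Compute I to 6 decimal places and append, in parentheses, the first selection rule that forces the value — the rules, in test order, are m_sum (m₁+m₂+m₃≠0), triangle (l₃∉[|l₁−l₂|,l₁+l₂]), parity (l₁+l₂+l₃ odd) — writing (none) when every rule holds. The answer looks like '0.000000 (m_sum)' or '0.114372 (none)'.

0.106585 (none)

m-sum 0 ✓  L=18 even ✓  2≤8≤10 ✓
Π(2lᵢ+1) = 13×9×17 = 1989
triangle coeff Δ(6,4,8) = 1/23279256
Σ_t [0,2]: t=0:+1/1658880 t=1:−1/518400 t=2:+1/1658880 = -1/1382400
(3j)²=504/46189 [(6 4 8; 0 0 0)], sign=-1
Σ_t [1,2]: t=1:−1/261273600 t=2:+1/19353600 = 1/20901888
(3j)²=21875/3325608 [(6 4 8; -4 3 1)], sign=-1
⇒ 4πI² = 1378125/9653501
I = (+1)√(1378125/9653501/(4π)) = 0.10658521
No selection rule forces the value: the integral is nonzero (none).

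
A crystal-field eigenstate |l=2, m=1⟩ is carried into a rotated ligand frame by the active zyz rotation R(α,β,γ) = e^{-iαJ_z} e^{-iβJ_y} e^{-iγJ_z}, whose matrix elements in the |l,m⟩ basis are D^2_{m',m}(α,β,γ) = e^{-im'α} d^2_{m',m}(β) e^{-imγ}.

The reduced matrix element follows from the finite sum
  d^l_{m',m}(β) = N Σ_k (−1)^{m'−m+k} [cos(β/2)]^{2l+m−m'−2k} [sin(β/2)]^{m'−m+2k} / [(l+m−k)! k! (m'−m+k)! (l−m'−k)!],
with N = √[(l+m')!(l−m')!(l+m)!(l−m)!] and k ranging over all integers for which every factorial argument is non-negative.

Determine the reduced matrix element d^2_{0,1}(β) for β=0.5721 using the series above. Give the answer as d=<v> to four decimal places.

d^2_{0,1}(β=0.5721) via the finite sum:
Half-angle: c=0.959366, s=0.282165. N=√(2·2·6·1)=4.898979
k∈{1,2} keeps every argument non-negative
  k=1: (−1)^0·4.8990/(2)·0.9594^3·0.2822^1 = +0.610283
  k=2: (−1)^1·4.8990/(2)·0.9594^1·0.2822^3 = -0.052792
d^2_{0,1}(0.5721) = +0.610283 -0.052792 = +0.557491

d=0.5575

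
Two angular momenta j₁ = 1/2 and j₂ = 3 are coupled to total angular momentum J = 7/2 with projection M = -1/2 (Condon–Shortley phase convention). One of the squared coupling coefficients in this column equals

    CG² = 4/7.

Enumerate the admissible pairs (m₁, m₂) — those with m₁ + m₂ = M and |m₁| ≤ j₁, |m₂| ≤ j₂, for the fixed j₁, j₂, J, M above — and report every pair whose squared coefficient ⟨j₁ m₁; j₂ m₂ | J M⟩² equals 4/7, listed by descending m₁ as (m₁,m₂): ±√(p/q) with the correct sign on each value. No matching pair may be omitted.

Admissible pairs with m₁+m₂ = M = -1/2: (-1/2,0), (1/2,-1)
  (m₁,m₂)=(1/2,-1): CG² = 3/7, CG = +√(3/7)
  (m₁,m₂)=(-1/2,0): CG² = 4/7, CG = +√(4/7)   ← matches the target
Pairs with CG² = 4/7: (-1/2,0): +√(4/7)

(-1/2,0): +√(4/7)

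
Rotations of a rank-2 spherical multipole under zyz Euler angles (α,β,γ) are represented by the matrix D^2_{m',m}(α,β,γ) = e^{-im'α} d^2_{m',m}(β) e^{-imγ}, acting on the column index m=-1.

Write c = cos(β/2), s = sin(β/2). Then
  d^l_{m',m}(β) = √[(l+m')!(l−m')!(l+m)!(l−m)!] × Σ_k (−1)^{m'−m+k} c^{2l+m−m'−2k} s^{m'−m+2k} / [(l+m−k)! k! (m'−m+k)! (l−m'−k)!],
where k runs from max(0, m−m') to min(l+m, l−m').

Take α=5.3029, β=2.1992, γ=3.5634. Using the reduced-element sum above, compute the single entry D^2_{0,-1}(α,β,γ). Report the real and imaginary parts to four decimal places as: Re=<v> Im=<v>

D^2_{0,-1}(5.3029,2.1992,3.5634) = e^{-i·0·5.3029}·d^2_{0,-1}(2.1992)·e^{-i·-1·3.5634}. Compute d first:
c=cos(2.199200/2)=0.453953, s=sin(2.199200/2)=0.891026; N=√[2·2·1·6]=4.898979
k∈{0,1} keeps every argument non-negative
  k=0: (−1)^1·4.8990/(2)·0.4540^3·0.8910^1 = -0.204173
  k=1: (−1)^2·4.8990/(2)·0.4540^1·0.8910^3 = +0.786606
d^2_{0,-1}(2.1992) = -0.204173 +0.786606 = +0.582433
Phases: e^{-i·(0)·5.3029}=+1.000000+0.000000i, e^{-i·(-1)·3.5634}=-0.912350-0.409410i ⇒ D=-0.531383-0.238454i

Re=-0.5314 Im=-0.2385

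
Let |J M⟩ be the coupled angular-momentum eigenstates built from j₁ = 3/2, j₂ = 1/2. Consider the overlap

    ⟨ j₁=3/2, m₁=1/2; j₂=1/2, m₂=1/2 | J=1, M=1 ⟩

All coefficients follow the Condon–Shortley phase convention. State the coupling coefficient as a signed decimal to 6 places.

-0.500000  (= −√(1/4))

√[3·1!2!0!/4! · 2!1!1!0!2!0!] = √(1)
  +(−1)^1/∏(1,0,0,0,2,0)! = -1/2  (running -1/2)
⟨..|..⟩ = √(1)·(-1/2) = -0.500000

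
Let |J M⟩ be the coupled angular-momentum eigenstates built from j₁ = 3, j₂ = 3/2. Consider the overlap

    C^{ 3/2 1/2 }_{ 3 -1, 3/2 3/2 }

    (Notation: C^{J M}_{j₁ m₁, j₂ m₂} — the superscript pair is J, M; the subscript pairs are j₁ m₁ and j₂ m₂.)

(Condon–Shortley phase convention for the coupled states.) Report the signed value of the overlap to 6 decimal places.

j₁+j₂−J=3  J+j₁−j₂=3  J−j₁+j₂=0  j₁+j₂+J+1=7
(j₁±m₁, j₂±m₂, J±M) = (2,4,3,0,2,1)
P² = 576/35
sum k=3..3:
  [3] −1/12 = -1/12
S = -1/12
C² = P²·S² = 4/35 ; C = -0.338062

−√(4/35) ≈ -0.338062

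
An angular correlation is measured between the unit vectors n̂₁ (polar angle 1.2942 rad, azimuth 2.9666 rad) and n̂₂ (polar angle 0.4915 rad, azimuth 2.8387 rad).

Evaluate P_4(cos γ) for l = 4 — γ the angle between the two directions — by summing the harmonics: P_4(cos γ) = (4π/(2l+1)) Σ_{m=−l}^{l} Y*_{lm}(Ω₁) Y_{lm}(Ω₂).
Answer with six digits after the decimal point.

-0.418071

Expand P_4 via completeness: Σ_{m} conj(Y_{4,m}) at Ω₁ times Y_{4,m} at Ω₂ —
  [-4]  conj(Y_{4,-4})(Ω₁) = +0.289875-0.244144i ; Y_{4,-4}(Ω₂) = +0.007718+0.020553i ; Δ = +0.007255+0.004074i
  [-3]  conj(Y_{4,-3})(Ω₁) = -0.263319+0.152512i ; Y_{4,-3}(Ω₂) = -0.071316-0.091489i ; Δ = +0.032732+0.013214i
  [-2]  conj(Y_{4,-2})(Ω₁) = -0.139001+0.050737i ; Y_{4,-2}(Ω₂) = +0.272009+0.188411i ; Δ = -0.047369-0.012388i
  [-1]  conj(Y_{4,-1})(Ω₁) = +0.303264-0.053617i ; Y_{4,-1}(Ω₂) = -0.458593-0.143314i ; Δ = -0.146759-0.018873i
  [+0]  conj(Y_{4,0})(Ω₁) = +0.101281-0.000000i ; Y_{4,0}(Ω₂) = +0.087481+0.000000i ; Δ = +0.008860+0.000000i
  [+1]  conj(Y_{4,1})(Ω₁) = -0.303264-0.053617i ; Y_{4,1}(Ω₂) = +0.458593-0.143314i ; Δ = -0.146759+0.018873i
  [+2]  conj(Y_{4,2})(Ω₁) = -0.139001-0.050737i ; Y_{4,2}(Ω₂) = +0.272009-0.188411i ; Δ = -0.047369+0.012388i
  [+3]  conj(Y_{4,3})(Ω₁) = +0.263319+0.152512i ; Y_{4,3}(Ω₂) = +0.071316-0.091489i ; Δ = +0.032732-0.013214i
  [+4]  conj(Y_{4,4})(Ω₁) = +0.289875+0.244144i ; Y_{4,4}(Ω₂) = +0.007718-0.020553i ; Δ = +0.007255-0.004074i
Total Σ_m = -0.299421+0.000000i. Multiply by 1.396263: -0.418071+0.000000i. P_4(cos γ) = -0.418071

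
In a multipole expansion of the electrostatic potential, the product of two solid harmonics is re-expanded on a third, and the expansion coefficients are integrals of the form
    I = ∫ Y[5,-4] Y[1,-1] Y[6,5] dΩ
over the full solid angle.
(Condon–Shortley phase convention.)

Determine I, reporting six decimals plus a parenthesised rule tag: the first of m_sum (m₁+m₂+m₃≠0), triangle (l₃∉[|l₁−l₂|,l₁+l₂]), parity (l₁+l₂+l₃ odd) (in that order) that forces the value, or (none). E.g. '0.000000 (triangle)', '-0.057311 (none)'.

-0.303018 (none)

Rules hold: Σm=0, L=12 even, 4≤6≤6.
N = 11·3·13 = 429
Δ = 0!·10!·2!/13! = 1/858
Racah Σ t=0..0: t=0:+1/14400 = 1/14400
⇒ 3j(5 1 6; 0 0 0)² = 6/143, sgn +1
Racah Σ t=0..0: t=0:+1/725760 = 1/725760
⇒ 3j(5 1 6; -4 -1 5)² = 5/78, sgn -1
4πI² = N·(3j₀)²·(3jₘ)² = 15/13
I = -1·√(1.15385/4π) = -0.30301841
No selection rule forces the value: the integral is nonzero (none).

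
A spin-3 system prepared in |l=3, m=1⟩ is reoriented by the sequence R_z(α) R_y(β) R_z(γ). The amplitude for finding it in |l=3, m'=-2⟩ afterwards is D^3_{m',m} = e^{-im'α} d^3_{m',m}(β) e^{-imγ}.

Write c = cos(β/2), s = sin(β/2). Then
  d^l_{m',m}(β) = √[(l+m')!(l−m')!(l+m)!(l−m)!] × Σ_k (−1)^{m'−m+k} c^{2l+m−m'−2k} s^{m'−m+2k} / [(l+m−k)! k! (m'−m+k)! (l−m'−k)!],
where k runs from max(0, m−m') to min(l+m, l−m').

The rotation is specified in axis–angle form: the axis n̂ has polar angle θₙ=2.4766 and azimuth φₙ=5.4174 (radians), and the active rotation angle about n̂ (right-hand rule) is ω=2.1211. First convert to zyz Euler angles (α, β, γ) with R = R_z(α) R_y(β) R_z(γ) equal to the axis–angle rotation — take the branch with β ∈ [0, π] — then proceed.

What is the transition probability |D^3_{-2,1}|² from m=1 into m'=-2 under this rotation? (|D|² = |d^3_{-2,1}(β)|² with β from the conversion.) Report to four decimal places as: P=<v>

P=0.2211

Axis–angle → zyz. n̂ = (sinθₙcosφₙ, sinθₙsinφₙ, cosθₙ) = (+0.399877, -0.469951, -0.786921), ω = 2.1211.
R = I cosω + sinω [n̂]ₓ + (1−cosω) n̂n̂ᵀ gives
  R = [-0.279425, +0.384549, -0.879797; -0.956940, -0.186598, +0.222366; -0.078658, +0.904048, +0.420131]
β = atan2(√(R₁₃²+R₂₃²), R₃₃) = 1.137207; α = atan2(R₂₃, R₁₃) mod 2π = 2.894031; γ = atan2(R₃₂, −R₃₁) mod 2π = 1.484009
First d^3_{-2,1}(β=1.1372), then the phase factors e^{-i(-2)α} and e^{-i(1)γ}:
Half-angle: c=0.842654, s=0.538456. N=√(1·120·24·2)=75.894664
Admissible k: 3..4 (factorial args all ≥0)
  k=3: (−1)^0·75.8947/(12)·0.8427^3·0.5385^3 = +0.590782
  k=4: (−1)^1·75.8947/(24)·0.8427^1·0.5385^5 = -0.120614
d^3_{-2,1}(1.1372) = +0.590782 -0.120614 = +0.470168
|D^3_{-2,1}|² = |d^3_{-2,1}(β)|² = (+0.470168)² = 0.221058 (the z-rotation phases have unit modulus)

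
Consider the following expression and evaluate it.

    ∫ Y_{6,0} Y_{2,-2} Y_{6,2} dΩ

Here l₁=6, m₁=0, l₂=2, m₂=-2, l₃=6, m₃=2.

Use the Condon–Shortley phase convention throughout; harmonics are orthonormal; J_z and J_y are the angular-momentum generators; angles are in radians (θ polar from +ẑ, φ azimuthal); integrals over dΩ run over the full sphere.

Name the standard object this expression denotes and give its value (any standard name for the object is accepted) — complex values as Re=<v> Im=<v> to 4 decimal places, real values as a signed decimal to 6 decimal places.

Gaunt coefficient, -0.191909

This is a Gaunt coefficient — the integral of a triple product of spherical harmonics over the sphere.
Checks pass: Σm=0; 14 even; l₃=6∈[4,8].
(2·6+1)(2·2+1)(2·6+1) = 845
Δ: 2! 10! 2! / 15! → 1/90090
sum: t=0:+1/69120 t=1:−1/14400 t=2:+1/69120 = -7/172800
3j²(6 2 6; 0 0 0) = Δ·Π!·Σ² = 14/715  (sign -1)
sum: t=0:+1/69120 = 1/69120
3j²(6 2 6; 0 -2 2) = Δ·Π!·Σ² = 4/143  (sign +1)
combine: 4πI² = 845·14/715·4/143 = 56/121
take √, sign -1: I = -0.19190947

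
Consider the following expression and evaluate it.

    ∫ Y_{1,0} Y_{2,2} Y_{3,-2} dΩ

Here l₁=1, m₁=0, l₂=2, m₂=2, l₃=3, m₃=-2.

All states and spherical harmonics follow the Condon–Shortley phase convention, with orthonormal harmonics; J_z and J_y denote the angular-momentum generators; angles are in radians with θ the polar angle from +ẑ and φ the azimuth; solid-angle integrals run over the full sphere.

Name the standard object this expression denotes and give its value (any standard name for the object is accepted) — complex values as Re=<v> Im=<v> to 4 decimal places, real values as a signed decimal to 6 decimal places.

This is a Gaunt coefficient — the integral of a triple product of spherical harmonics over the sphere.
m-sum 0 ✓  L=6 even ✓  1≤3≤3 ✓
Π(2lᵢ+1) = 3×5×7 = 105
triangle coeff Δ(1,2,3) = 1/105
Σ_t [0,0]: t=0:+1/4 = 1/4
(3j)²=3/35 [(1 2 3; 0 0 0)], sign=-1
Σ_t [0,0]: t=0:+1/24 = 1/24
(3j)²=1/21 [(1 2 3; 0 2 -2)], sign=-1
⇒ 4πI² = 3/7
I = (+1)√(3/7/(4π)) = 0.18467439

Gaunt coefficient, +0.184674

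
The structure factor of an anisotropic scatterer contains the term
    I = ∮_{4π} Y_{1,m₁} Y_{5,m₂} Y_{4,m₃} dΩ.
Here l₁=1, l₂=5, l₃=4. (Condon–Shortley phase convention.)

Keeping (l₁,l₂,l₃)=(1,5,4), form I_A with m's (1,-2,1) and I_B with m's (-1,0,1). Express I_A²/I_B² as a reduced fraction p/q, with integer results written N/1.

21/10

l's match ⇒ only the (l;m) 3-j factors differ between A and B.
A: triangle coeff Δ(1,5,4) = 1/495; Σ_t [0,0]: t=0:+1/1440 = 1/1440; (3j)²=7/165 [(1 5 4; 1 -2 1)], sign=-1
B: triangle coeff Δ(1,5,4) = 1/495; Σ_t [2,2]: t=2:+1/1440 = 1/1440; (3j)²=2/99 [(1 5 4; -1 0 1)], sign=-1
I_A²/I_B² = (7/165)/(2/99) = 21/10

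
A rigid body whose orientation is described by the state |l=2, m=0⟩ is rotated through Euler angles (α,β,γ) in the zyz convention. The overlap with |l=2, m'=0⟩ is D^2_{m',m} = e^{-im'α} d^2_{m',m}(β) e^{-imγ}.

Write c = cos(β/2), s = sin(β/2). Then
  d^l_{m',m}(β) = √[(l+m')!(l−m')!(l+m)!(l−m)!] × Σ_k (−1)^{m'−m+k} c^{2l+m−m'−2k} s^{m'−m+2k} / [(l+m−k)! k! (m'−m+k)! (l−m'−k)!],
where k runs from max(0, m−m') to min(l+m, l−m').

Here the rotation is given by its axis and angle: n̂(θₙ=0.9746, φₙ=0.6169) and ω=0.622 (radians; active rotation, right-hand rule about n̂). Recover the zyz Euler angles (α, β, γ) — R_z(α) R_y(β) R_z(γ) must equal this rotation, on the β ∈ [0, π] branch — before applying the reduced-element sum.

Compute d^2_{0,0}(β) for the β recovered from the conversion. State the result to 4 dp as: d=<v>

Axis–angle → zyz. n̂ = (sinθₙcosφₙ, sinθₙsinφₙ, cosθₙ) = (+0.674953, +0.478703, +0.561499), ω = 0.6220.
R = I cosω + sinω [n̂]ₓ + (1−cosω) n̂n̂ᵀ gives
  R = [+0.898035, -0.266652, +0.349901; +0.387676, +0.855632, -0.342929; -0.207944, +0.443610, +0.871762]
β = atan2(√(R₁₃²+R₂₃²), R₃₃) = 0.512008; α = atan2(R₂₃, R₁₃) mod 2π = 5.507850; γ = atan2(R₃₂, −R₃₁) mod 2π = 1.132457
d^2_{0,0}(β=0.5120) via the finite sum:
Half-angle: c=0.967409, s=0.253217. N=√(2·2·2·2)=4.000000
The bounds max(0,m−m')=0 and min(l+m,l−m')=2 give 3 terms
  k=0: (−1)^0·4.0000/(4)·0.9674^4·0.2532^0 = +0.875874
  k=1: (−1)^1·4.0000/(1)·0.9674^2·0.2532^2 = -0.240031
  k=2: (−1)^2·4.0000/(4)·0.9674^0·0.2532^4 = +0.004111
d^2_{0,0}(0.5120) = +0.875874 -0.240031 +0.004111 = +0.639954

d=0.6400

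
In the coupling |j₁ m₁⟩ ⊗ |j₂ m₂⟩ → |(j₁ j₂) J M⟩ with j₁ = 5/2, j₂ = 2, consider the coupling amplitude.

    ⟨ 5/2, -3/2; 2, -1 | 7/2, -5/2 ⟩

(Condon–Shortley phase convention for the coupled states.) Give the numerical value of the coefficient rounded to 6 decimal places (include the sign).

j₁+j₂−J=1  J+j₁−j₂=4  J−j₁+j₂=3  j₁+j₂+J+1=9
(j₁±m₁, j₂±m₂, J±M) = (1,4,1,3,1,6)
P² = 2304/7
sum k=0..1:
  [0] +1/48 = 1/48
  [1] −1/36 = -1/36
S = -1/144
C² = P²·S² = 1/63 ; C = -0.125988

−√(1/63) ≈ -0.125988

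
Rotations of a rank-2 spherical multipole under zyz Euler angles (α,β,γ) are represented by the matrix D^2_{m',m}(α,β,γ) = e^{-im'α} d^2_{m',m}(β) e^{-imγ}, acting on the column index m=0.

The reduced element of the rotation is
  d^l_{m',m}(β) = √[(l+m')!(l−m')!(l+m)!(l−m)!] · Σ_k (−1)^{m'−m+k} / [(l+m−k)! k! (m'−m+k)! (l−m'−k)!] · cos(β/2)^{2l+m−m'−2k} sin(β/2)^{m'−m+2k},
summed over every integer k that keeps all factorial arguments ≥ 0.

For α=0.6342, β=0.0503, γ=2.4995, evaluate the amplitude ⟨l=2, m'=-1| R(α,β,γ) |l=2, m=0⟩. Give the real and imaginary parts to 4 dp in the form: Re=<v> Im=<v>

Split into d^2_{-1,0}(β=0.0503) × two z-phases.
Half-angle: c=0.999684, s=0.025147. N=√(1·6·2·2)=4.898979
k∈{1,2} keeps every argument non-negative
  k=1: (−1)^0·4.8990/(2)·0.9997^3·0.0251^1 = +0.061540
  k=2: (−1)^1·4.8990/(2)·0.9997^1·0.0251^3 = -0.000039
d^2_{-1,0}(0.0503) = +0.061540 -0.000039 = +0.061501
Phases: e^{-i·(-1)·0.6342}=+0.805546+0.592533i, e^{-i·(0)·2.4995}=+1.000000+0.000000i ⇒ D=+0.049542+0.036441i

Re=0.0495 Im=0.0364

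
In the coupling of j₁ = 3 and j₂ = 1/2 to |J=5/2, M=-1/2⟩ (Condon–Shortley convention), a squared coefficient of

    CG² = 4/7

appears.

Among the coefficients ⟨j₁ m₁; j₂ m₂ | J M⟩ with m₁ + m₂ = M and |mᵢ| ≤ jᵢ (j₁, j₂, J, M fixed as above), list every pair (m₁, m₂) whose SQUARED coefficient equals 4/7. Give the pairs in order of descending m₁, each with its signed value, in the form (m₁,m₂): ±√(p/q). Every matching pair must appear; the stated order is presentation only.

(-1,1/2): −√(4/7)

Admissible pairs with m₁+m₂ = M = -1/2: (-1,1/2), (0,-1/2)
  (m₁,m₂)=(0,-1/2): CG² = 3/7, CG = +√(3/7)
  (m₁,m₂)=(-1,1/2): CG² = 4/7, CG = −√(4/7)   ← matches the target
Pairs with CG² = 4/7: (-1,1/2): −√(4/7)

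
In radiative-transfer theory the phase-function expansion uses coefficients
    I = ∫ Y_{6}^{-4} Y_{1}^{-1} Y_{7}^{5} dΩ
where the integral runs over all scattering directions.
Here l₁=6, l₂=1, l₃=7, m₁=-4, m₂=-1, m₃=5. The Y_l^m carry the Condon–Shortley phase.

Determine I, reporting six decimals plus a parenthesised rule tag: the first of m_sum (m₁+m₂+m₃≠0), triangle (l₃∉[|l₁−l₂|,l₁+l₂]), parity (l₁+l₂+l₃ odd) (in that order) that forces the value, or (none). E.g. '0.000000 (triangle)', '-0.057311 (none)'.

Rules hold: Σm=0, L=14 even, 5≤7≤7.
N = 13·3·15 = 585
Δ = 0!·12!·2!/15! = 1/1365
Racah Σ t=0..0: t=0:+1/518400 = 1/518400
⇒ 3j(6 1 7; 0 0 0)² = 7/195, sgn -1
Racah Σ t=0..0: t=0:+1/14515200 = 1/14515200
⇒ 3j(6 1 7; -4 -1 5)² = 22/455, sgn +1
4πI² = N·(3j₀)²·(3jₘ)² = 66/65
I = -1·√(1.01538/4π) = -0.28425647
No selection rule forces the value: the integral is nonzero (none).

-0.284256 (none)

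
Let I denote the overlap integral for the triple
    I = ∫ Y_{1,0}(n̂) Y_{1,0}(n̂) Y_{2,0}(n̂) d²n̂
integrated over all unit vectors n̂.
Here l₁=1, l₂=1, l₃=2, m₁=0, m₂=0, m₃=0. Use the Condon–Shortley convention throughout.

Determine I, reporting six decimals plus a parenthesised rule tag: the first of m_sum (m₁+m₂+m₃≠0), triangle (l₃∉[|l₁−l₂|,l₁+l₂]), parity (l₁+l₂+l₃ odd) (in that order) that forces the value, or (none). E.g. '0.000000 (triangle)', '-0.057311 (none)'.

Rules hold: Σm=0, L=4 even, 0≤2≤2.
N = 3·3·5 = 45
Δ = 0!·2!·2!/5! = 1/30
Racah Σ t=0..0: t=0:+1/1 = 1/1
⇒ 3j(1 1 2; 0 0 0)² = 2/15, sgn +1
(m-triple is (0,0,0) — same symbol as above.)
4πI² = N·(3j₀)²·(3jₘ)² = 4/5
I = +1·√(0.8/4π) = 0.25231325
No selection rule forces the value: the integral is nonzero (none).

0.252313 (none)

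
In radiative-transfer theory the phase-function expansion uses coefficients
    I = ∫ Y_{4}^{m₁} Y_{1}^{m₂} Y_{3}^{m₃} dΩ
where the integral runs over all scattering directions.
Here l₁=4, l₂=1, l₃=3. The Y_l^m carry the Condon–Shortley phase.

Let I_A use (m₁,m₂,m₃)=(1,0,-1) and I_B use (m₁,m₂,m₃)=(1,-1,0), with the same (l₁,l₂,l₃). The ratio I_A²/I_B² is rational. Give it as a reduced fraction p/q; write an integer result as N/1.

Same 4,1,3: normalisation and zero-m 3j drop out of the ratio.
A: Δ: 2! 6! 0! / 9! → 1/252; sum: t=1:−1/48 = -1/48; 3j²(4 1 3; 1 0 -1) = Δ·Π!·Σ² = 5/84  (sign -1)
B: Δ: 2! 6! 0! / 9! → 1/252; sum: t=0:+1/72 = 1/72; 3j²(4 1 3; 1 -1 0) = Δ·Π!·Σ² = 5/126  (sign -1)
I_A²/I_B² = (5/84)/(5/126) = 3/2

3/2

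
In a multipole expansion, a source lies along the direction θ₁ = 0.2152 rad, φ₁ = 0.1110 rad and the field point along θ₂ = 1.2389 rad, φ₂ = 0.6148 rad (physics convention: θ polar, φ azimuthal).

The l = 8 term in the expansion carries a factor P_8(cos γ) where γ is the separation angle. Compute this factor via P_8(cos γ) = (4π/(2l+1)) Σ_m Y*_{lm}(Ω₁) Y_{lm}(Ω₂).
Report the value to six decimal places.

-0.087023

Addition theorem: P_8(cos γ) = (4π/17) Σ_m Y*_{lm}(Ω₁) Y_{lm}(Ω₂), m = −8…8:
  term(m=-8) = (-0.000000, 0.000001)   from Y*(Ω₁)=(0.000001, 0.000002), Y(Ω₂)=(0.067298, 0.322039)
  term(m=-7) = (-0.000017, 0.000007)   from Y*(Ω₁)=(0.000029, 0.000029), Y(Ω₂)=(-0.180284, 0.416176)
  term(m=-6) = (-0.000075, -0.000009)   from Y*(Ω₁)=(0.000374, 0.000294), Y(Ω₂)=(-0.136019, 0.082872)
  term(m=-5) = (0.000913, 0.000656)   from Y*(Ω₁)=(0.003393, 0.002103), Y(Ω₂)=(0.281030, 0.019025)
  term(m=-4) = (0.002973, 0.006244)   from Y*(Ω₁)=(0.022483, 0.010695), Y(Ω₂)=(0.215565, 0.175174)
  term(m=-3) = (0.001105, -0.018576)   from Y*(Ω₁)=(0.107662, 0.037238), Y(Ω₂)=(-0.044138, -0.157277)
  term(m=-2) = (0.059086, -0.093577)   from Y*(Ω₁)=(0.352307, 0.079523), Y(Ω₂)=(0.102532, -0.288756)
  term(m=-1) = (-0.064329, 0.035461)   from Y*(Ω₁)=(0.675160, 0.075252), Y(Ω₂)=(-0.088328, 0.062368)
  term(m=+0) = (-0.117036, 0.000000)   from Y*(Ω₁)=(0.376421, -0.000000), Y(Ω₂)=(-0.310917, 0.000000)
  term(m=+1) = (-0.064329, -0.035461)   from Y*(Ω₁)=(-0.675160, 0.075252), Y(Ω₂)=(0.088328, 0.062368)
  term(m=+2) = (0.059086, 0.093577)   from Y*(Ω₁)=(0.352307, -0.079523), Y(Ω₂)=(0.102532, 0.288756)
  term(m=+3) = (0.001105, 0.018576)   from Y*(Ω₁)=(-0.107662, 0.037238), Y(Ω₂)=(0.044138, -0.157277)
  term(m=+4) = (0.002973, -0.006244)   from Y*(Ω₁)=(0.022483, -0.010695), Y(Ω₂)=(0.215565, -0.175174)
  term(m=+5) = (0.000913, -0.000656)   from Y*(Ω₁)=(-0.003393, 0.002103), Y(Ω₂)=(-0.281030, 0.019025)
  term(m=+6) = (-0.000075, 0.000009)   from Y*(Ω₁)=(0.000374, -0.000294), Y(Ω₂)=(-0.136019, -0.082872)
  term(m=+7) = (-0.000017, -0.000007)   from Y*(Ω₁)=(-0.000029, 0.000029), Y(Ω₂)=(0.180284, 0.416176)
  term(m=+8) = (-0.000000, -0.000001)   from Y*(Ω₁)=(0.000001, -0.000002), Y(Ω₂)=(0.067298, -0.322039)
Σ over m = (-0.117726, -0.000000); ×(4π/17) → (-0.087023, -0.000000). Real part: -0.087023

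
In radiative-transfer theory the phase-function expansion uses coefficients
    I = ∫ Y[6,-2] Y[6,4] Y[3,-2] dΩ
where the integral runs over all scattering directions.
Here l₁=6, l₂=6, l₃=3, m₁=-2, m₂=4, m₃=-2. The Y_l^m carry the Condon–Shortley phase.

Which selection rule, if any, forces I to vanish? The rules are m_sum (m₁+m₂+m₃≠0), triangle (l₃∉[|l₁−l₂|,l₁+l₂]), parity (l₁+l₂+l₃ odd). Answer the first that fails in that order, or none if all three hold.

parity

m₁+m₂+m₃ = -2 + 4 − 2 = 0  ✓
triangle: |6−6|=0 ≤ l₃=3 ≤ 6+6=12  ✓
parity: l₁+l₂+l₃ = 15 is odd  ✗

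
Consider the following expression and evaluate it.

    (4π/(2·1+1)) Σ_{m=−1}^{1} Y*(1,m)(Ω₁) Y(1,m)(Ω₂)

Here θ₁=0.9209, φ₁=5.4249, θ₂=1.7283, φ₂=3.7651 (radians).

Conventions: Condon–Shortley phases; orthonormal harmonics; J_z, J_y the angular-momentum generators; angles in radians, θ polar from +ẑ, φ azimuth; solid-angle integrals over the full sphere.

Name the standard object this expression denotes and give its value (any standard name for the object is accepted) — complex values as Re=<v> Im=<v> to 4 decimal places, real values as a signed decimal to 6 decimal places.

Legendre polynomial (addition theorem), -0.164803

This sum is the spherical-harmonic addition theorem: it equals the Legendre polynomial P_l(cos γ) of the angle γ between the two directions.
Term-by-term m-sum for l=1 (normalisation 4π/3 = 4.188790):
  [-1]  conj(Y_{1,-1})(Ω₁) = (0.179819, -0.208147) ; Y_{1,-1}(Ω₂) = (-0.277013, 0.199232) ; Δ = (-0.008343, 0.093485)
  [+0]  conj(Y_{1,0})(Ω₁) = (0.295655, -0.000000) ; Y_{1,0}(Ω₂) = (-0.076639, 0.000000) ; Δ = (-0.022659, 0.000000)
  [+1]  conj(Y_{1,1})(Ω₁) = (-0.179819, -0.208147) ; Y_{1,1}(Ω₂) = (0.277013, 0.199232) ; Δ = (-0.008343, -0.093485)
Accumulated sum (-0.039344, 0.000000); after 4π/(2l+1) scaling, (-0.164803, 0.000000) ⇒ P_1 = -0.164803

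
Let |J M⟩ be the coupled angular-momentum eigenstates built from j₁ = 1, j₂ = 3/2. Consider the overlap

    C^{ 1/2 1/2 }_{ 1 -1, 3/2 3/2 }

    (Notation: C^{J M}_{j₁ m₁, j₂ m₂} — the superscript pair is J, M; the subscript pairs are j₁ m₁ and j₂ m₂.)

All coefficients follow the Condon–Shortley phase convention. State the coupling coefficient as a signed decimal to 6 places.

√[2·2!0!1!/4! · 0!2!3!0!1!0!] = √(2)
  +(−1)^2/∏(2,0,0,1,0,0)! = 1/2  (running 1/2)
⟨..|..⟩ = √(2)·(1/2) = +0.707107

+√(1/2) ≈ +0.707107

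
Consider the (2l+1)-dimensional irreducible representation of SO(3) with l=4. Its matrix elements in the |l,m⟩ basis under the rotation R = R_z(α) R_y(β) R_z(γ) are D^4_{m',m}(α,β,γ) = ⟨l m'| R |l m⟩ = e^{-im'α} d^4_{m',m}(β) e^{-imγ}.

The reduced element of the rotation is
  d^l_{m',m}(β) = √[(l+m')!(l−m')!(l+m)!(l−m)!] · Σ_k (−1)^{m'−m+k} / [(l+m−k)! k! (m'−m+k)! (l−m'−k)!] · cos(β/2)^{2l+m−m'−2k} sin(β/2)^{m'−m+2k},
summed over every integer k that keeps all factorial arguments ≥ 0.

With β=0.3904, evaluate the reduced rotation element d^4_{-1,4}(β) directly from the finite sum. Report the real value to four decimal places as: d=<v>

d=0.0019

d^4_{-1,4}(β=0.3904) via the finite sum:
Half-angle: c=0.981009, s=0.193963. N=√(6·120·40320·1)=5387.986637
k∈{5} keeps every argument non-negative
  k=5: (−1)^0·5387.9866/(720)·0.9810^3·0.1940^5 = +0.001940
d^4_{-1,4}(0.3904) = +0.001940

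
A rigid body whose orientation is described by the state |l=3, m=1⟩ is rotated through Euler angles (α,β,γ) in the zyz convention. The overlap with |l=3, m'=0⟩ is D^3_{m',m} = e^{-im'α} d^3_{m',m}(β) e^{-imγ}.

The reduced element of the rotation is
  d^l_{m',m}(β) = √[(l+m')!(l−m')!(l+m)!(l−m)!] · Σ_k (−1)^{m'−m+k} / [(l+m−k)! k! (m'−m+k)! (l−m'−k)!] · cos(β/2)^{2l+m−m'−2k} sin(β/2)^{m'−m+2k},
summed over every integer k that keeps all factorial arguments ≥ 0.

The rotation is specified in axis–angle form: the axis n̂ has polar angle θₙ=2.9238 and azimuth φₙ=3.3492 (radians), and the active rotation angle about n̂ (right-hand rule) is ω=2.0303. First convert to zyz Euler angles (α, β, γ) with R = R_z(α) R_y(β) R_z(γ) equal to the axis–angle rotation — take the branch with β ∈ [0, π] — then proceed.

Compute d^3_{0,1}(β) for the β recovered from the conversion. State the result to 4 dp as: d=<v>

d=0.5233

Axis–angle → zyz. n̂ = (sinθₙcosφₙ, sinθₙsinφₙ, cosθₙ) = (-0.211435, -0.044537, -0.976377), ω = 2.0303.
R = I cosω + sinω [n̂]ₓ + (1−cosω) n̂n̂ᵀ gives
  R = [-0.378972, +0.888693, +0.258080; -0.861507, -0.440640, +0.252274; +0.337915, -0.126733, +0.932605]
β = atan2(√(R₁₃²+R₂₃²), R₃₃) = 0.369231; α = atan2(R₂₃, R₁₃) mod 2π = 0.774023; γ = atan2(R₃₂, −R₃₁) mod 2π = 3.500401
d^3_{0,1}(β=0.3692) via the finite sum:
c=cos(0.369231/2)=0.983007, s=sin(0.369231/2)=0.183569; N=√[6·6·24·2]=41.569219
k∈{1,2,3} keeps every argument non-negative
  k=1: (−1)^0·41.5692/(12)·0.9830^5·0.1836^1 = +0.583676
  k=2: (−1)^1·41.5692/(4)·0.9830^3·0.1836^3 = -0.061063
  k=3: (−1)^2·41.5692/(12)·0.9830^1·0.1836^5 = +0.000710
d^3_{0,1}(0.3692) = +0.583676 -0.061063 +0.000710 = +0.523323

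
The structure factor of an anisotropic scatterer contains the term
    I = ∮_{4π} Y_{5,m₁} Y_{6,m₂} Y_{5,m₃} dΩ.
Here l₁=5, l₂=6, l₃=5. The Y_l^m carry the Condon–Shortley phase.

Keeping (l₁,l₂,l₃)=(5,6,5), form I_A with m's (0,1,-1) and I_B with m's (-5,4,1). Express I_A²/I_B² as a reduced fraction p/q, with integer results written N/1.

112/675

Shared (l₁,l₂,l₃)=(5,6,5): N and (l;000)² cancel in I_A²/I_B².
A: Δ = 6!·4!·6!/17! = 1/28588560; Racah Σ t=1..5: t=1:−1/2073600 t=2:+1/34560 t=3:−1/6912 t=4:+1/10368 t=5:−1/138240 = -7/259200; ⇒ 3j(5 6 5; 0 1 -1)² = 28/7293, sgn -1
B: Δ = 6!·4!·6!/17! = 1/28588560; Racah Σ t=6..6: t=6:+1/829440 = 1/829440; ⇒ 3j(5 6 5; -5 4 1)² = 225/9724, sgn +1
I_A²/I_B² = (28/7293)/(225/9724) = 112/675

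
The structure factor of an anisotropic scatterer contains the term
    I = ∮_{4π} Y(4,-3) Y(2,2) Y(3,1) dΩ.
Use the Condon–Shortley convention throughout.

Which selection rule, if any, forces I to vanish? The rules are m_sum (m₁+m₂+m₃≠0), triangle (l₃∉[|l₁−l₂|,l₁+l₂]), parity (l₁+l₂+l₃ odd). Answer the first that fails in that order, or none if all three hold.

parity

m₁+m₂+m₃ = -3 + 2 + 1 = 0  ✓
triangle: |4−2|=2 ≤ l₃=3 ≤ 4+2=6  ✓
parity: l₁+l₂+l₃ = 9 is odd  ✗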